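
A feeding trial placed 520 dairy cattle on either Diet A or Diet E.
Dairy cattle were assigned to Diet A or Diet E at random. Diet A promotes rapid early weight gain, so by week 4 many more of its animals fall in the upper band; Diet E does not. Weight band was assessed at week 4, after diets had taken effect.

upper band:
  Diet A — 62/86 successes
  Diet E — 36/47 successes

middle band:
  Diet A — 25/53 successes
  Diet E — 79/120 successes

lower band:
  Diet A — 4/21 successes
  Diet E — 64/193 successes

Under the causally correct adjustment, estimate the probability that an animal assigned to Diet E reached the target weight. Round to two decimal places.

The week-4 weight band-specific comparison favours Diet E throughout, but the pooled figures favour Diet A. The question is whether to condition on week-4 weight band.
Week-4 weight band is downstream of the diet. One should not condition on a consequence of treatment, so the overall rates are the right comparison.
So P(outcome | do(Diet E)) is just the pooled rate for Diet E: 179/360 = 0.497.

0.50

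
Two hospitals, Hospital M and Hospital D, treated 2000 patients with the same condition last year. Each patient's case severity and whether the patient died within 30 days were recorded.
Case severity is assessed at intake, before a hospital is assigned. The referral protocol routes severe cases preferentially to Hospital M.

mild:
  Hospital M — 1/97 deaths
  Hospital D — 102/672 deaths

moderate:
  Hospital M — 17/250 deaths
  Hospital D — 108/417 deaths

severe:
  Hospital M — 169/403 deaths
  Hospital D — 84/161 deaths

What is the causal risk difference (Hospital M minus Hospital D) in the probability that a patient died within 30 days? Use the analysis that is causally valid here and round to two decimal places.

-0.15

Hospital M is lower inside every case severity stratum but Hospital D is lower in aggregate. Whether to stratify depends on how case severity relates to the hospital.
Since case severity is a pre-existing factor (not a product of the hospital) and it affects the outcome on its own, it is a confounder. The stratified rates, not the pooled rate, identify the causal effect.
Adjusting over the population distribution of case severity: 0.385·(0.010−0.152) + 0.334·(0.068−0.259) + 0.282·(0.419−0.522) = -0.147.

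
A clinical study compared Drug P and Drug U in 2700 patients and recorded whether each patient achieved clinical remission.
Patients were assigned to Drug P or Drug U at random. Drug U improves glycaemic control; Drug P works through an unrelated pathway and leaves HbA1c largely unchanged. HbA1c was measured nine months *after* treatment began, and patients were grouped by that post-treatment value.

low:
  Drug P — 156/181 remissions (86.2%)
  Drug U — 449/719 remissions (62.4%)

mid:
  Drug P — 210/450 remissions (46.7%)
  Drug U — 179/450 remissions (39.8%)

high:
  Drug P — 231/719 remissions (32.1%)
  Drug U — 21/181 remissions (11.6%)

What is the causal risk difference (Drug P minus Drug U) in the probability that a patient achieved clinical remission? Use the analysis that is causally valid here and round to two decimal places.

The stratified and pooled comparisons disagree (Drug P wins within each HbA1c; Drug U wins overall), so the answer turns on the causal role of HbA1c.
HbA1c is recorded after the drug and is itself shifted by it — it sits on the causal path from drug to outcome. Conditioning on a mediator would strip out part of the effect we want; the pooled comparison gives the total causal effect.
The causal difference is the pooled difference: 0.442 − 0.481 = -0.039.

-0.04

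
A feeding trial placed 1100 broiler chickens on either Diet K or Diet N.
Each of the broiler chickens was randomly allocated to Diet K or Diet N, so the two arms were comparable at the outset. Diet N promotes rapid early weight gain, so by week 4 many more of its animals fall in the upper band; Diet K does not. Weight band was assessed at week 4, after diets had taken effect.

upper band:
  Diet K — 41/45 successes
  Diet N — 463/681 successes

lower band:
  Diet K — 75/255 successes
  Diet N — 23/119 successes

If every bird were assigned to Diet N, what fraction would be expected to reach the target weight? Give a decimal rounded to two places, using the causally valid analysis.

0.61

Within every week-4 weight band level Diet K has the higher rate, yet pooled Diet N does — Simpson's reversal.
The distribution of week-4 weight band is itself part of what the diet does — it is an intermediate outcome. Holding it fixed would remove that part of the effect; the total effect is the pooled difference.
So P(outcome | do(Diet N)) is just the pooled rate for Diet N: 486/800 = 0.608.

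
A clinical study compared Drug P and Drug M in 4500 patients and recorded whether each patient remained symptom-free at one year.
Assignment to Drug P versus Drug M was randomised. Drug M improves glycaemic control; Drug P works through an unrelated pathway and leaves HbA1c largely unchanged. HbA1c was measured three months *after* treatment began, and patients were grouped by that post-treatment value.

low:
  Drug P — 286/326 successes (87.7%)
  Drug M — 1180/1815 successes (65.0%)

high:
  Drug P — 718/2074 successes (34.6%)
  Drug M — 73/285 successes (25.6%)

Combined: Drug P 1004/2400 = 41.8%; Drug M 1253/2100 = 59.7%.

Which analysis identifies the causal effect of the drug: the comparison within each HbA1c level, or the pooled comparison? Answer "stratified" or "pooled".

Drug P is higher inside every HbA1c stratum but Drug M is higher in aggregate. Whether to stratify depends on how HbA1c relates to the drug.
HbA1c is recorded after the drug and is itself shifted by it — it sits on the causal path from drug to outcome. Conditioning on a mediator would strip out part of the effect we want; the pooled comparison gives the total causal effect.
Pooled: Drug P 41.8% vs Drug M 59.7%; Drug M is higher overall.

pooled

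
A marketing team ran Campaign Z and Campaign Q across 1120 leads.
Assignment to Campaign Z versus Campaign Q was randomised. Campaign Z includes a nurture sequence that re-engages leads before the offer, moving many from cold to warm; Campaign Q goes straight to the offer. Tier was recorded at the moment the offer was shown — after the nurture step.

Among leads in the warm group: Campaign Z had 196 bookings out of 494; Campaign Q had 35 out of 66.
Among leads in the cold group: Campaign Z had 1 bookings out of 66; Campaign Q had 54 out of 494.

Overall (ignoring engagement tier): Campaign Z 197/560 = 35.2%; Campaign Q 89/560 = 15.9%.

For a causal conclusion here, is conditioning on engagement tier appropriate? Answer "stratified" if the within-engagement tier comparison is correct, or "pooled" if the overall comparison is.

Campaign Q is higher inside every engagement tier stratum but Campaign Z is higher in aggregate. Whether to stratify depends on how engagement tier relates to the campaign.
Engagement tier here is a post-treatment variable shaped by the campaign; conditioning on it would introduce bias rather than remove it. The overall comparison is the causal one.
Pooled: Campaign Z 35.2% vs Campaign Q 15.9%; Campaign Z is higher overall.

pooled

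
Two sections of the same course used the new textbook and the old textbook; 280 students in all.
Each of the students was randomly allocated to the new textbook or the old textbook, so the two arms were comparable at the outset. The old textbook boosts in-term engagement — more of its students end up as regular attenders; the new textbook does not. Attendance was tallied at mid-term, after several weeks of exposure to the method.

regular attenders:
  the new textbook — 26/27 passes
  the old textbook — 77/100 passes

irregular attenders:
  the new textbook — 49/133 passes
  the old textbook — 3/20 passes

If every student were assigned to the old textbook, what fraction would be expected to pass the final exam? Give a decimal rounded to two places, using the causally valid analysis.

0.67

Because the teaching method influences mid-term attendance, mid-term attendance is a post-treatment mediator, not a confounder. Stratifying on it would bias the estimate; the causal effect is the crude pooled difference.
So P(outcome | do(the old textbook)) is just the pooled rate for the old textbook: 80/120 = 0.667.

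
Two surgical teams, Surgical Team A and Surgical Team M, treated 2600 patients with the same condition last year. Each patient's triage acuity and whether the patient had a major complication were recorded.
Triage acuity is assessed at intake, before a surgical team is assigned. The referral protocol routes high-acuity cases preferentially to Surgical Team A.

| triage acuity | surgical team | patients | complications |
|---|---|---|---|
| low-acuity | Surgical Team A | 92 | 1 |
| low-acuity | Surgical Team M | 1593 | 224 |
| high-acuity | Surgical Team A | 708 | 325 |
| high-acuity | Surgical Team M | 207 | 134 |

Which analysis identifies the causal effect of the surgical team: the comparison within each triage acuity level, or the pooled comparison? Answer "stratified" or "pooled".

Triage acuity differs across surgical teams for reasons unrelated to any effect of the surgical team itself, and it separately predicts the outcome — a classic confounder. We must compare within triage acuity levels.
Within each level — low-acuity: 1.1% vs 14.1%; high-acuity: 45.9% vs 64.7% — Surgical Team A is lower every time.

stratified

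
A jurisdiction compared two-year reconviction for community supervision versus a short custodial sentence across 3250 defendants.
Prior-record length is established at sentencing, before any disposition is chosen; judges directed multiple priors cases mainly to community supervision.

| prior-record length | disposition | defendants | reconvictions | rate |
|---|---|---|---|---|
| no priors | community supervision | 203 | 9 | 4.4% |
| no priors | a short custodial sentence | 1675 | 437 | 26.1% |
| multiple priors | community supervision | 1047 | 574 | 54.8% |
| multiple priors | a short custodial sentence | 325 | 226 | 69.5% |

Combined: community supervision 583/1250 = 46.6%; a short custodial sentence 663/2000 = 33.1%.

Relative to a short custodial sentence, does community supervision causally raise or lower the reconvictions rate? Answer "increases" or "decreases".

decreases

Within every prior-record length level community supervision has the lower rate, yet pooled a short custodial sentence does — Simpson's reversal.
Since prior-record length is a pre-existing factor (not a product of the disposition) and it affects the outcome on its own, it is a confounder. The stratified rates, not the pooled rate, identify the causal effect.
Within each level — no priors: 4.4% vs 26.1%; multiple priors: 54.8% vs 69.5% — community supervision is lower every time.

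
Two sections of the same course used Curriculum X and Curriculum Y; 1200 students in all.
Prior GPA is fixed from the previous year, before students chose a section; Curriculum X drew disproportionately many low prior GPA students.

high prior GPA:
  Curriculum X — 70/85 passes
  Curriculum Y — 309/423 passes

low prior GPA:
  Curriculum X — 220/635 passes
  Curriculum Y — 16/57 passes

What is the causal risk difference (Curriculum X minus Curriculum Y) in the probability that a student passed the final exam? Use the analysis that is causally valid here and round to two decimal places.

+0.08

The imbalance in prior GPA band arose from how students were allocated, not from anything the teaching method did; and prior GPA band independently affects the outcome. The pooled gap is confounded — condition on prior GPA band.
Adjusting over the population distribution of prior GPA band: 0.423·(0.824−0.730) + 0.577·(0.346−0.281) = +0.077.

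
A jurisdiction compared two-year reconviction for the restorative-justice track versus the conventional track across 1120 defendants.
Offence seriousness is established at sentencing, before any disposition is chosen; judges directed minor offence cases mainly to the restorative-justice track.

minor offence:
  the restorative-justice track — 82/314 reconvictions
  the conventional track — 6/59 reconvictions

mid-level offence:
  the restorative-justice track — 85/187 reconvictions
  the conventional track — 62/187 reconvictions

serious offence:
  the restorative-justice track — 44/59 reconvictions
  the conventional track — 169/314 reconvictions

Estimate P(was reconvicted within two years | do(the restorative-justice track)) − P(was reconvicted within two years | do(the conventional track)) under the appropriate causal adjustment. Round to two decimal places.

+0.16

Offence seriousness is set before the disposition has any effect — it is not caused by the disposition — and it independently drives the outcome. That makes it a confounder, so the causal comparison is within offence seriousness levels.
Adjusting over the population distribution of offence seriousness: 0.333·(0.261−0.102) + 0.334·(0.455−0.332) + 0.333·(0.746−0.538) = +0.163.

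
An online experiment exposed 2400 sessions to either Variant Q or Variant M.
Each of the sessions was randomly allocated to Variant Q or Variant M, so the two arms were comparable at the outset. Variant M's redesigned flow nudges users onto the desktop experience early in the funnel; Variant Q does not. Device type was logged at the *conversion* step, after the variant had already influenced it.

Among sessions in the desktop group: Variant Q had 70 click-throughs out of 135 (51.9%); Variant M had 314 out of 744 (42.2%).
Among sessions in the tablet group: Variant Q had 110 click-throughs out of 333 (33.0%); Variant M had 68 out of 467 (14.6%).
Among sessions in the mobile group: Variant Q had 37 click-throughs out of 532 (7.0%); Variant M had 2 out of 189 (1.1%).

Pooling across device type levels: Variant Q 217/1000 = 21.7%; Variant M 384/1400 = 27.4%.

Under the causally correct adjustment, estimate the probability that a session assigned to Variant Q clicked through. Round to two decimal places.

0.22

The stratified and pooled comparisons disagree (Variant Q wins within each device type; Variant M wins overall), so the answer turns on the causal role of device type.
Device type here is a post-treatment variable shaped by the variant; conditioning on it would introduce bias rather than remove it. The overall comparison is the causal one.
So P(outcome | do(Variant Q)) is just the pooled rate for Variant Q: 217/1000 = 0.217.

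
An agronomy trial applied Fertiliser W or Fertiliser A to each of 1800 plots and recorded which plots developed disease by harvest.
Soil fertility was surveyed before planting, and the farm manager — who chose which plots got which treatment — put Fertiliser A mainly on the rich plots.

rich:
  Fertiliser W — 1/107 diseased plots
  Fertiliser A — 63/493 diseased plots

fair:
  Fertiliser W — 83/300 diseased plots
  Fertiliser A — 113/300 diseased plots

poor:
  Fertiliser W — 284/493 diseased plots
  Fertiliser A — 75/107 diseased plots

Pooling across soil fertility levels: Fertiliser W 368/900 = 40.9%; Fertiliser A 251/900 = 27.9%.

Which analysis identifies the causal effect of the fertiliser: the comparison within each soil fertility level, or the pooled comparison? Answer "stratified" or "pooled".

Within every soil fertility level Fertiliser W has the lower rate, yet pooled Fertiliser A does — Simpson's reversal.
Soil fertility satisfies the back-door criterion: it is not a descendant of the fertiliser, and it blocks the spurious path from fertiliser to outcome. Adjusting for it (i.e., using the within-soil fertility rates) gives the causal effect.
Within each level — rich: 0.9% vs 12.8%; fair: 27.7% vs 37.7%; poor: 57.6% vs 70.1% — Fertiliser W is lower every time.

stratified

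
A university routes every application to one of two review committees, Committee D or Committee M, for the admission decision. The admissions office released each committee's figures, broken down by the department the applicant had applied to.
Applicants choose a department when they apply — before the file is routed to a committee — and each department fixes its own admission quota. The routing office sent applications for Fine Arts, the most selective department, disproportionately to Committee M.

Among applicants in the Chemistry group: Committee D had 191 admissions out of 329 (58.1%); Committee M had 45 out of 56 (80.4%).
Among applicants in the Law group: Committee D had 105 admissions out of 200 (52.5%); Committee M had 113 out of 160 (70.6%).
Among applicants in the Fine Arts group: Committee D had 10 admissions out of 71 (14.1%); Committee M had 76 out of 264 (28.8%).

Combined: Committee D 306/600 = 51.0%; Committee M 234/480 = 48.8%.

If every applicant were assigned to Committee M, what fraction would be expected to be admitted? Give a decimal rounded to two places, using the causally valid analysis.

Department satisfies the back-door criterion: it is not a descendant of the review committee, and it blocks the spurious path from review committee to outcome. Adjusting for it (i.e., using the within-department rates) gives the causal effect.
Standardising Committee M to the population department mix: 0.356·45/56 + 0.333·113/160 + 0.310·76/264 = 0.611.

0.61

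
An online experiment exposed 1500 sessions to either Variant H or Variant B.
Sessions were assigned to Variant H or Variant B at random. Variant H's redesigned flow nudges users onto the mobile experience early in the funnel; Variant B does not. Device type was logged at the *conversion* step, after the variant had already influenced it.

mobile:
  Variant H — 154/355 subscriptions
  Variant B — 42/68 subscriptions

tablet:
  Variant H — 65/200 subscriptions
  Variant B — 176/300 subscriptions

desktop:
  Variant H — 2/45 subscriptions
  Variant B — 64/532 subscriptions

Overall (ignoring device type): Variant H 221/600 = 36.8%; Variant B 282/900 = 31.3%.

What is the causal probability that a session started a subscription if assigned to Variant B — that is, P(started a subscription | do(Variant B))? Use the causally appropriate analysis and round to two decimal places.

Device type lies on the pathway variant → device type → outcome, so adjusting for it blocks the indirect effect. For the total causal effect of variant, use the unadjusted pooled rates.
So P(outcome | do(Variant B)) is just the pooled rate for Variant B: 282/900 = 0.313.

0.31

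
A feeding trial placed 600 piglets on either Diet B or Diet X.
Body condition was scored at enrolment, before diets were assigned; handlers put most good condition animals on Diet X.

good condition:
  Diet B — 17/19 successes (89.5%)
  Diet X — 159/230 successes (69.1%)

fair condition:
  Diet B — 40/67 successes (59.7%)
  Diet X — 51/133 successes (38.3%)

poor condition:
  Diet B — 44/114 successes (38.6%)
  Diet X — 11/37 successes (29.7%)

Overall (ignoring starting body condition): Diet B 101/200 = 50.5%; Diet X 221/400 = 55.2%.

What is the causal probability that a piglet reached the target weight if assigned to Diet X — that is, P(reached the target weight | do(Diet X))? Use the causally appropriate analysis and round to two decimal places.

Within every starting body condition level Diet B has the higher rate, yet pooled Diet X does — Simpson's reversal.
The imbalance in starting body condition arose from how piglets were allocated, not from anything the diet did; and starting body condition independently affects the outcome. The pooled gap is confounded — condition on starting body condition.
Standardising Diet X to the population starting body condition mix: 0.415·159/230 + 0.333·51/133 + 0.252·11/37 = 0.490.

0.49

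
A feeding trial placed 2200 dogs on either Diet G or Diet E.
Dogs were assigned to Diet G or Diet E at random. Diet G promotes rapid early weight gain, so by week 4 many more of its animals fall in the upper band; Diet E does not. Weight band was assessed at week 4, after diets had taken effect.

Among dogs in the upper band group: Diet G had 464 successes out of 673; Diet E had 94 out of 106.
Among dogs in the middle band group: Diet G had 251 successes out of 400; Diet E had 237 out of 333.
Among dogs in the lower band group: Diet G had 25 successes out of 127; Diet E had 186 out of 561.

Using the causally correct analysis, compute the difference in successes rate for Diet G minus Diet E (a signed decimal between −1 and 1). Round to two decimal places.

+0.10

Within every week-4 weight band level Diet E has the higher rate, yet pooled Diet G does — Simpson's reversal.
The distribution of week-4 weight band is itself part of what the diet does — it is an intermediate outcome. Holding it fixed would remove that part of the effect; the total effect is the pooled difference.
The causal difference is the pooled difference: 0.617 − 0.517 = +0.100.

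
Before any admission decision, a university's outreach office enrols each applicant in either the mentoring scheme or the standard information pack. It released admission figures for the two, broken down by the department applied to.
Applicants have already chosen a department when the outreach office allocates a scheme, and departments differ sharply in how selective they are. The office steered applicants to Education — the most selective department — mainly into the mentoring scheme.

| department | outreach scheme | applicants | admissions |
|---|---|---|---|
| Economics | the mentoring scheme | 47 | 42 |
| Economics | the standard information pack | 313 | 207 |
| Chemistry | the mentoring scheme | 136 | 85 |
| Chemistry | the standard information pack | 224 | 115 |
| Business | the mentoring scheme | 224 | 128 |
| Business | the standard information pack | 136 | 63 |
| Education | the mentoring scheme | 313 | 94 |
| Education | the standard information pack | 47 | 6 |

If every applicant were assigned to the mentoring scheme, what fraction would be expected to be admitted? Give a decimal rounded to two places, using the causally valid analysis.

0.60

Nothing the outreach scheme does changes department; the imbalance is an allocation artefact. With department also predicting the outcome, the pooled figure is confounded, and the within-stratum comparison is the causal one.
Standardising the mentoring scheme to the population department mix: 0.250·42/47 + 0.250·85/136 + 0.250·128/224 + 0.250·94/313 = 0.598.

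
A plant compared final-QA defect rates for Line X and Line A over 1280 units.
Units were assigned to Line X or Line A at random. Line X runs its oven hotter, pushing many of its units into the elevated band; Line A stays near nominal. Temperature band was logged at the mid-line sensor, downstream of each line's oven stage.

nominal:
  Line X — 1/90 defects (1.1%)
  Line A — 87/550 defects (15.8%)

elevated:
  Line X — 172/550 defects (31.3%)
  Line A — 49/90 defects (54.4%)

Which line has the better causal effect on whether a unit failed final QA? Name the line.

Line A

Line X is lower inside every in-process temperature band stratum but Line A is lower in aggregate. Whether to stratify depends on how in-process temperature band relates to the line.
In-process temperature band is downstream of the line. One should not condition on a consequence of treatment, so the overall rates are the right comparison.
Pooled: Line X 27.0% vs Line A 21.2%; Line A is lower overall.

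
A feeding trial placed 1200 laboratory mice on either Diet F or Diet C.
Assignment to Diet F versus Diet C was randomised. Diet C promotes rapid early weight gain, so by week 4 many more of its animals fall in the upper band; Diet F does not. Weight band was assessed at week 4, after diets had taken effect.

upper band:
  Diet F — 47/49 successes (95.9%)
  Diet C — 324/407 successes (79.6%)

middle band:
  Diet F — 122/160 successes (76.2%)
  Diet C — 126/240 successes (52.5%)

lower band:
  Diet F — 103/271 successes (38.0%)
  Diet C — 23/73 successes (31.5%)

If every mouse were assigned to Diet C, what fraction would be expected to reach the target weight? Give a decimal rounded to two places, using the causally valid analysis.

0.66

Week-4 weight band is recorded after the diet and is itself shifted by it — it sits on the causal path from diet to outcome. Conditioning on a mediator would strip out part of the effect we want; the pooled comparison gives the total causal effect.
So P(outcome | do(Diet C)) is just the pooled rate for Diet C: 473/720 = 0.657.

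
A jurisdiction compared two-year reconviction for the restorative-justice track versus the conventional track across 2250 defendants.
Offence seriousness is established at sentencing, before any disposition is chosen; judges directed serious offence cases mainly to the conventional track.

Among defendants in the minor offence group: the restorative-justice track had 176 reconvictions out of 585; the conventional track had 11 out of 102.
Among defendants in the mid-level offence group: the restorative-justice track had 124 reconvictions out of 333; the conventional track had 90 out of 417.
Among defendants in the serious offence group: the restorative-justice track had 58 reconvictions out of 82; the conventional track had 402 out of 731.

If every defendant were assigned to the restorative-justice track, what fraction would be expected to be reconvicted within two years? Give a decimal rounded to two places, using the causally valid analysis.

Within every offence seriousness level the conventional track has the lower rate, yet pooled the restorative-justice track does — Simpson's reversal.
Since offence seriousness is a pre-existing factor (not a product of the disposition) and it affects the outcome on its own, it is a confounder. The stratified rates, not the pooled rate, identify the causal effect.
Standardising the restorative-justice track to the population offence seriousness mix: 0.305·176/585 + 0.333·124/333 + 0.361·58/82 = 0.472.

0.47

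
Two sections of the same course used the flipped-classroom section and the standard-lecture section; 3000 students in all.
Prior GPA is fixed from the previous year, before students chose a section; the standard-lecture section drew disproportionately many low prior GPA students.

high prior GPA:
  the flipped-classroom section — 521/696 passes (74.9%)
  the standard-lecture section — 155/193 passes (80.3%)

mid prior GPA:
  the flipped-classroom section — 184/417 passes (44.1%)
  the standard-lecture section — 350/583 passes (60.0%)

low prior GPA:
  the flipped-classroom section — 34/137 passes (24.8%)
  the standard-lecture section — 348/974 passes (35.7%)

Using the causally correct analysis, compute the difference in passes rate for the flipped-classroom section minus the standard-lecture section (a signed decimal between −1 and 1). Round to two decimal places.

-0.11

Within every prior GPA band level the standard-lecture section has the higher rate, yet pooled the flipped-classroom section does — Simpson's reversal.
The imbalance in prior GPA band arose from how students were allocated, not from anything the teaching method did; and prior GPA band independently affects the outcome. The pooled gap is confounded — condition on prior GPA band.
Adjusting over the population distribution of prior GPA band: 0.296·(0.749−0.803) + 0.333·(0.441−0.600) + 0.370·(0.248−0.357) = -0.110.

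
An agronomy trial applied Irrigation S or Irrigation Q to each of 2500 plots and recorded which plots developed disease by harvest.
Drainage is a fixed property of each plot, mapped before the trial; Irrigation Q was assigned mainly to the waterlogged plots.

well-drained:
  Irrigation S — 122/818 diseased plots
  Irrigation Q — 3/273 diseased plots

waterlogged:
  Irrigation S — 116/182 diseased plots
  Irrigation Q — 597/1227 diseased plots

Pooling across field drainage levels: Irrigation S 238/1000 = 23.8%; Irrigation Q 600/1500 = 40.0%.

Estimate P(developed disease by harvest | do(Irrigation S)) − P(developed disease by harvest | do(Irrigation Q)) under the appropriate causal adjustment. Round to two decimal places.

+0.15

Irrigation Q is lower inside every field drainage stratum but Irrigation S is lower in aggregate. Whether to stratify depends on how field drainage relates to the irrigation.
Since field drainage is a pre-existing factor (not a product of the irrigation) and it affects the outcome on its own, it is a confounder. The stratified rates, not the pooled rate, identify the causal effect.
Adjusting over the population distribution of field drainage: 0.436·(0.149−0.011) + 0.564·(0.637−0.487) = +0.145.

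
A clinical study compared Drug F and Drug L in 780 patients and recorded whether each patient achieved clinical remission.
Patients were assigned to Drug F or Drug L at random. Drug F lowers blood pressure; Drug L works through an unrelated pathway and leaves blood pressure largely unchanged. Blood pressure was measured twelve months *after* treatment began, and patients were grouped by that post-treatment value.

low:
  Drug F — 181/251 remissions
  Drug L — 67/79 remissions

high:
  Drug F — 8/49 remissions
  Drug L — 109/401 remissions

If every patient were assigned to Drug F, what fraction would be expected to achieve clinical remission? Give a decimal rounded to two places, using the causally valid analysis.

Within every blood pressure level Drug L has the higher rate, yet pooled Drug F does — Simpson's reversal.
Stratifying would compare drugs among patients the drugs themselves sorted into blood pressure groups — a form of selection on an intermediate. The unconditioned pooled rates give the total causal effect.
So P(outcome | do(Drug F)) is just the pooled rate for Drug F: 189/300 = 0.630.

0.63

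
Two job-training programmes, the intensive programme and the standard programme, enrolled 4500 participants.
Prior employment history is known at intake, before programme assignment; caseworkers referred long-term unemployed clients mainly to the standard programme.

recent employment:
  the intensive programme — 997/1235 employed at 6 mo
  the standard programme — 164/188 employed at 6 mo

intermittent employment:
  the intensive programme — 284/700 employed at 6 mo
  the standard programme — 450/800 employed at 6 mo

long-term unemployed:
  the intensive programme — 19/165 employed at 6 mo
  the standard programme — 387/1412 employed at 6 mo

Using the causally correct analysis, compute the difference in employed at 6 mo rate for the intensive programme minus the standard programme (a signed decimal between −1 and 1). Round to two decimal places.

the standard programme is higher inside every prior employment history stratum but the intensive programme is higher in aggregate. Whether to stratify depends on how prior employment history relates to the programme.
Since prior employment history is a pre-existing factor (not a product of the programme) and it affects the outcome on its own, it is a confounder. The stratified rates, not the pooled rate, identify the causal effect.
Adjusting over the population distribution of prior employment history: 0.316·(0.807−0.872) + 0.333·(0.406−0.562) + 0.350·(0.115−0.274) = -0.129.

-0.13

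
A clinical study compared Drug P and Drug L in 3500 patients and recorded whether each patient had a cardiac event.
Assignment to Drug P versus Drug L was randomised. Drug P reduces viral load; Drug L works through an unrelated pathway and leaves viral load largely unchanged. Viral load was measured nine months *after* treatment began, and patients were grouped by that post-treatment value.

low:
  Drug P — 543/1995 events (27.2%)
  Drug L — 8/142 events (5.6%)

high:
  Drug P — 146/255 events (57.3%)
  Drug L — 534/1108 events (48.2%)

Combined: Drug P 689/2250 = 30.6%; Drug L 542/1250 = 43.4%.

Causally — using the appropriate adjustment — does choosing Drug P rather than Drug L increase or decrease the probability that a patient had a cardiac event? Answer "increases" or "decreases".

decreases

The distribution of viral load is itself part of what the drug does — it is an intermediate outcome. Holding it fixed would remove that part of the effect; the total effect is the pooled difference.
Pooled: Drug P 30.6% vs Drug L 43.4%; Drug P is lower overall.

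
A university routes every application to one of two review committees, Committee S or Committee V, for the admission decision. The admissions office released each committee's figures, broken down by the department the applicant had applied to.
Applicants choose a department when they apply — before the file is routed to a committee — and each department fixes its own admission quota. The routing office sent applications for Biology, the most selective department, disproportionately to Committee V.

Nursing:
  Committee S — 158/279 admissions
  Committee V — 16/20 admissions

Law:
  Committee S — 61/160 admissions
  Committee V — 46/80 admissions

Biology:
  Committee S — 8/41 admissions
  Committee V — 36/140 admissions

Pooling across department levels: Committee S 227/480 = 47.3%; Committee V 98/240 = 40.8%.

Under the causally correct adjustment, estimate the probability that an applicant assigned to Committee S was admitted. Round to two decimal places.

0.41

Committee V is higher inside every department stratum but Committee S is higher in aggregate. Whether to stratify depends on how department relates to the review committee.
The imbalance in department arose from how applicants were allocated, not from anything the review committee did; and department independently affects the outcome. The pooled gap is confounded — condition on department.
Standardising Committee S to the population department mix: 0.415·158/279 + 0.333·61/160 + 0.251·8/41 = 0.411.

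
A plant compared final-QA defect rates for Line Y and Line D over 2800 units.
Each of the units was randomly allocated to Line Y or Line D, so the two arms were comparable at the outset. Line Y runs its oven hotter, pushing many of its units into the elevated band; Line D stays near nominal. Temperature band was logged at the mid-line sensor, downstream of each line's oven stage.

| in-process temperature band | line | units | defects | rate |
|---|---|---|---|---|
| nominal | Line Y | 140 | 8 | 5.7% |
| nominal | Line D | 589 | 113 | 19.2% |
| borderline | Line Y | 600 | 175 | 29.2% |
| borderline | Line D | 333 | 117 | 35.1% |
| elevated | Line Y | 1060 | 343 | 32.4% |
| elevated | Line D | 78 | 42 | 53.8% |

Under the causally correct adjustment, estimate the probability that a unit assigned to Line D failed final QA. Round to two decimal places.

In-process temperature band is recorded after the line and is itself shifted by it — it sits on the causal path from line to outcome. Conditioning on a mediator would strip out part of the effect we want; the pooled comparison gives the total causal effect.
So P(outcome | do(Line D)) is just the pooled rate for Line D: 272/1000 = 0.272.

0.27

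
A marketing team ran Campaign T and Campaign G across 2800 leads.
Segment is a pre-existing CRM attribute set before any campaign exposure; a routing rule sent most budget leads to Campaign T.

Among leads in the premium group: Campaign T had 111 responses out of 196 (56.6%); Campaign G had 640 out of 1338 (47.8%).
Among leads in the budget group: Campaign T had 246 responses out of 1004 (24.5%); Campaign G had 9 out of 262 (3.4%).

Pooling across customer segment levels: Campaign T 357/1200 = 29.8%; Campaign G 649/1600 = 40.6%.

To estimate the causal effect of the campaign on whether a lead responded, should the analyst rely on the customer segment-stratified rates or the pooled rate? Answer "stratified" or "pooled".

stratified

Campaign T is higher inside every customer segment stratum but Campaign G is higher in aggregate. Whether to stratify depends on how customer segment relates to the campaign.
Nothing the campaign does changes customer segment; the imbalance is an allocation artefact. With customer segment also predicting the outcome, the pooled figure is confounded, and the within-stratum comparison is the causal one.
Within each level — premium: 56.6% vs 47.8%; budget: 24.5% vs 3.4% — Campaign T is higher every time.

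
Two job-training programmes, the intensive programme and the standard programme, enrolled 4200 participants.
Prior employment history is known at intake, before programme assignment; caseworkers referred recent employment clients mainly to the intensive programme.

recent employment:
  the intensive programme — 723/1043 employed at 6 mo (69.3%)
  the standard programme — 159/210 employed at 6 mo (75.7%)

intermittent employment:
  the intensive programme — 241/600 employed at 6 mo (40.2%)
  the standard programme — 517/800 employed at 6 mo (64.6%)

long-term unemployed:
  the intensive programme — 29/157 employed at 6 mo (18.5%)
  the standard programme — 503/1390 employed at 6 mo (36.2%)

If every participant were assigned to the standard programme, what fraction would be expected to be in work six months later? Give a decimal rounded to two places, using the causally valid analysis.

Here prior employment history is a common cause — it drives both which programme a case falls under and the outcome. The crude comparison mixes populations; the stratum-specific rates are the causally relevant ones.
Standardising the standard programme to the population prior employment history mix: 0.298·159/210 + 0.333·517/800 + 0.368·503/1390 = 0.575.

0.57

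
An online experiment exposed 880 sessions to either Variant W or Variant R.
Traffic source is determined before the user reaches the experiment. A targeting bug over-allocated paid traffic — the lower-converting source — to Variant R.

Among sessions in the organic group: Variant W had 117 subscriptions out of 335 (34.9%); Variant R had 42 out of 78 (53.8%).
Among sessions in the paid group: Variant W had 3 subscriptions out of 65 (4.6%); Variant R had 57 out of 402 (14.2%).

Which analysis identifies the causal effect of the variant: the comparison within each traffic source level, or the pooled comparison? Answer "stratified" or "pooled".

stratified

The traffic source-specific comparison favours Variant R throughout, but the pooled figures favour Variant W. The question is whether to condition on traffic source.
Nothing the variant does changes traffic source; the imbalance is an allocation artefact. With traffic source also predicting the outcome, the pooled figure is confounded, and the within-stratum comparison is the causal one.
Within each level — organic: 34.9% vs 53.8%; paid: 4.6% vs 14.2% — Variant R is higher every time.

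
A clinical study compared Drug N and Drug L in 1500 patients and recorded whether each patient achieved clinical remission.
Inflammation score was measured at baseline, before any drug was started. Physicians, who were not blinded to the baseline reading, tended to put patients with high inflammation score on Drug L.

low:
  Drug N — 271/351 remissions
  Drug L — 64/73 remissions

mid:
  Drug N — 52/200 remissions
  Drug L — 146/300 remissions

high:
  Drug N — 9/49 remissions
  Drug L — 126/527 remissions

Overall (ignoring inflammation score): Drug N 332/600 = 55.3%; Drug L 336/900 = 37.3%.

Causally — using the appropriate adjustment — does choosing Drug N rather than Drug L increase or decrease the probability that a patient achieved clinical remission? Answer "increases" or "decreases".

decreases

Here inflammation score is a common cause — it drives both which drug a case falls under and the outcome. The crude comparison mixes populations; the stratum-specific rates are the causally relevant ones.
Within each level — low: 77.2% vs 87.7%; mid: 26.0% vs 48.7%; high: 18.4% vs 23.9% — Drug L is higher every time.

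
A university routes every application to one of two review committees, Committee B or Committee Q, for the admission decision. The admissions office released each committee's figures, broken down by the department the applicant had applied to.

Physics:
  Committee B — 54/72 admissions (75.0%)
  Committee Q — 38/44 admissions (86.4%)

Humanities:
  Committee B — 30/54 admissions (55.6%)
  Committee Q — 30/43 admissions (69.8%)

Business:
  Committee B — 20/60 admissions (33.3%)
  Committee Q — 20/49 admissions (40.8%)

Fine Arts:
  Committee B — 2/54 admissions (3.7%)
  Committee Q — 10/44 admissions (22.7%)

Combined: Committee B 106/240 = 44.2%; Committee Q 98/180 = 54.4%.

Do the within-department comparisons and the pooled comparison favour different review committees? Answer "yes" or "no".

Within each department level (Physics 75.0% vs 86.4%; Humanities 55.6% vs 69.8%; Business 33.3% vs 40.8%; Fine Arts 3.7% vs 22.7%), Committee Q has the higher rate every time. Pooled: 44.2% vs 54.4% — Committee Q has the higher rate overall. They agree.

no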